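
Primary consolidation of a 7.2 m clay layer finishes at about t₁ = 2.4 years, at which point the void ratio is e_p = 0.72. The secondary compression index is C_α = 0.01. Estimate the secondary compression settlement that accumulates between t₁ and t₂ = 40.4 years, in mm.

Secondary compression: S_s = C_α·H/(1+e_p)·log₁₀(t₂/t₁)
S_s = 0.01×7.2/(1+0.72)×log₁₀(40.4/2.4)
    = 0.04186 × 1.226 = 0.05133 m

S_s ≈ 51.3 mm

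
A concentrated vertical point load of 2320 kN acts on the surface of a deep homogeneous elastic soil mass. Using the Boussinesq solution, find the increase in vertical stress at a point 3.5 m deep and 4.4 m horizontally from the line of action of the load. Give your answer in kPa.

Δσ_z ≈ 8.45 kPa

Boussinesq vertical stress below a point load on an elastic half-space:
Δσ_z = 3P/(2πz²) · [1 + (r/z)²]^(−5/2)
r/z = 4.4/3.5 = 1.2571; [1+(r/z)²]^(−5/2) = 0.093493.
Δσ_z = 3×2320/(2π×3.5²) × 0.093493 = 90.426 × 0.093493 = 8.454 kPa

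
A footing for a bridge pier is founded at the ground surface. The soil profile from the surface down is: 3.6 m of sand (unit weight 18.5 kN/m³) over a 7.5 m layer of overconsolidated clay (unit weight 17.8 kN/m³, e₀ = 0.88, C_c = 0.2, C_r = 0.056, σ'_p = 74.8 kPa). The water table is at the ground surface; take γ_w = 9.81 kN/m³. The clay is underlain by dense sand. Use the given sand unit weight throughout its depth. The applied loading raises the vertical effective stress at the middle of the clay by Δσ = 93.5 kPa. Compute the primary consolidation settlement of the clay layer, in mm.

Mid-depth of clay below the ground surface: z = 3.6 + 7.5/2 = 7.35 m.
Total vertical stress at mid-clay: σ_v = 18.5×3.6 + 17.8×3.75 = 133.35 kPa.
Pore pressure: u = 9.81×(7.35 − 0) = 72.103 kPa.
Initial effective stress: σ'_0 = σ_v − u = 133.35 − 72.103 = 61.247 kPa.
Final effective stress: σ'_f = 61.247 + 93.5 = 154.75 kPa.
σ'_f = 154.75 > σ'_p = 74.8 kPa, so the stress path crosses the preconsolidation pressure — recompression up to σ'_p, then virgin compression beyond:
S_c = H/(1+e₀)·[C_r·log₁₀(σ'_p/σ'_0) + C_c·log₁₀(σ'_f/σ'_p)]
    = 7.5/1.88 × [0.056×log₁₀(74.8/61.247) + 0.2×log₁₀(154.75/74.8)]
    = 3.9894 × [0.0048617 + 0.063146] = 0.2713 m

S_c ≈ 271 mm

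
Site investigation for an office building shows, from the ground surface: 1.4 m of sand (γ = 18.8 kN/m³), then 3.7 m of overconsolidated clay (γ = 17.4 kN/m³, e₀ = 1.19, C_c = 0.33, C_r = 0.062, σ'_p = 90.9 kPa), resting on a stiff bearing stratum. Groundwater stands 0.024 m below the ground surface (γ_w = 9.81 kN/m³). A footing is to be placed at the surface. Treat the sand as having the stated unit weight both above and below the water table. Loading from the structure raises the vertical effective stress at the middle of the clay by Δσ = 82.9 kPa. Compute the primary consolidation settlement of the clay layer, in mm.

Mid-depth of clay below the ground surface: z = 1.4 + 3.7/2 = 3.25 m.
Total vertical stress at mid-clay: σ_v = 18.8×1.4 + 17.4×1.85 = 58.51 kPa.
Pore pressure: u = 9.81×(3.25 − 0.024) = 31.647 kPa.
Initial effective stress: σ'_0 = σ_v − u = 58.51 − 31.647 = 26.863 kPa.
Final effective stress: σ'_f = 26.863 + 82.9 = 109.76 kPa.
σ'_f = 109.76 > σ'_p = 90.9 kPa, so the stress path crosses the preconsolidation pressure — recompression up to σ'_p, then virgin compression beyond:
S_c = H/(1+e₀)·[C_r·log₁₀(σ'_p/σ'_0) + C_c·log₁₀(σ'_f/σ'_p)]
    = 3.7/2.19 × [0.062×log₁₀(90.9/26.863) + 0.33×log₁₀(109.76/90.9)]
    = 1.6895 × [0.032823 + 0.02702] = 0.1011 m

S_c ≈ 101 mm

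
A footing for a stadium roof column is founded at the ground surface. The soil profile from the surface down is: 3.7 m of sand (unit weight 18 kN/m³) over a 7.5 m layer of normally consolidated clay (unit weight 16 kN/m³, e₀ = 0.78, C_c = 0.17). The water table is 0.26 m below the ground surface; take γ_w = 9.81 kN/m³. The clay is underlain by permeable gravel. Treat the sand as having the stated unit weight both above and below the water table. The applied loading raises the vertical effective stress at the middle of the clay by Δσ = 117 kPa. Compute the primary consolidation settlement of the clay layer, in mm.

S_c ≈ 351 mm

Mid-depth of clay below the ground surface: z = 3.7 + 7.5/2 = 7.45 m.
Total vertical stress at mid-clay: σ_v = 18×3.7 + 16×3.75 = 126.6 kPa.
Pore pressure: u = 9.81×(7.45 − 0.26) = 70.534 kPa.
Initial effective stress: σ'_0 = σ_v − u = 126.6 − 70.534 = 56.066 kPa.
Final effective stress: σ'_f = σ'_0 + Δσ = 56.066 + 117 = 173.07 kPa.
Normally consolidated clay, so the full stress increment lies on the virgin compression line:
S_c = C_c·H/(1+e₀)·log₁₀(σ'_f/σ'_0) = 0.17×7.5/(1+0.78)×log₁₀(173.07/56.066)
    = 0.71629 × 0.48952 = 0.3506 m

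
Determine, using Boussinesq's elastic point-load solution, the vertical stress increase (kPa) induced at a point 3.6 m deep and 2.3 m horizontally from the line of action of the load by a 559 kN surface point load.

Boussinesq vertical stress below a point load on an elastic half-space:
Δσ_z = 3P/(2πz²) · [1 + (r/z)²]^(−5/2)
r/z = 2.3/3.6 = 0.63889; [1+(r/z)²]^(−5/2) = 0.42497.
Δσ_z = 3×559/(2π×3.6²) × 0.42497 = 20.594 × 0.42497 = 8.752 kPa

Δσ_z ≈ 8.75 kPa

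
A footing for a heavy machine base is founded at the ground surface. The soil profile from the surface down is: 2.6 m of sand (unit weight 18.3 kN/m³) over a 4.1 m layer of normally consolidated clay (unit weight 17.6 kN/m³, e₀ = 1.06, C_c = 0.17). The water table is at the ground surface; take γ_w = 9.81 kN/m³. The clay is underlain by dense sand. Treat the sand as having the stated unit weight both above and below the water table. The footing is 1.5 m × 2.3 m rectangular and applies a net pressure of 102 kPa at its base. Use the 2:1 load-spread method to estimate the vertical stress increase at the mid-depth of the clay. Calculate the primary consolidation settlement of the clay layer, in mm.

Mid-depth of clay below the ground surface: z = 2.6 + 4.1/2 = 4.65 m.
Total vertical stress at mid-clay: σ_v = 18.3×2.6 + 17.6×2.05 = 83.66 kPa.
Pore pressure: u = 9.81×(4.65 − 0) = 45.617 kPa.
Initial effective stress: σ'_0 = σ_v − u = 83.66 − 45.617 = 38.043 kPa.
Stress increase at mid-clay by the 2:1 spreading method:
Δσ = qBL/((B+z)(L+z)) = 102×1.5×2.3/((1.5+4.65)(2.3+4.65)) = 8.233 kPa
Final effective stress: σ'_f = σ'_0 + Δσ = 38.043 + 8.233 = 46.276 kPa.
Normally consolidated clay, so the full stress increment lies on the virgin compression line:
S_c = C_c·H/(1+e₀)·log₁₀(σ'_f/σ'_0) = 0.17×4.1/(1+1.06)×log₁₀(46.276/38.043)
    = 0.33835 × 0.085081 = 0.02879 m

S_c ≈ 28.8 mm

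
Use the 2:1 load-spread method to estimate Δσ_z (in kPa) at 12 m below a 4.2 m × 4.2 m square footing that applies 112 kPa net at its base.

By the 2:1 method the load spreads at 1 horizontal : 2 vertical, so at depth z the loaded area has grown by z in each plan dimension:
Δσ = qBL/((B+z)(L+z)) = 112×4.2×4.2/((4.2+12)(4.2+12)) = 7.5281 kPa

Δσ_z ≈ 7.53 kPa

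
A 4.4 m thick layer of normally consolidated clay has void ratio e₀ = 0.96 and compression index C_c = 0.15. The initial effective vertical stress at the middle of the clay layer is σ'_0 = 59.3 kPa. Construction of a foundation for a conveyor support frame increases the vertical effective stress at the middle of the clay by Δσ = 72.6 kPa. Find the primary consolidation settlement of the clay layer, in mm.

S_c ≈ 117 mm

Final effective stress: σ'_f = σ'_0 + Δσ = 59.3 + 72.6 = 131.9 kPa.
Normally consolidated clay, so the full stress increment lies on the virgin compression line:
S_c = C_c·H/(1+e₀)·log₁₀(σ'_f/σ'_0) = 0.15×4.4/(1+0.96)×log₁₀(131.9/59.3)
    = 0.33673 × 0.34719 = 0.1169 m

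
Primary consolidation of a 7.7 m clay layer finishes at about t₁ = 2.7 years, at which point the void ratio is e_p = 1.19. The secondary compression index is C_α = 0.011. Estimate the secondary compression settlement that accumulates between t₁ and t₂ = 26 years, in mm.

Secondary compression: S_s = C_α·H/(1+e_p)·log₁₀(t₂/t₁)
S_s = 0.011×7.7/(1+1.19)×log₁₀(26/2.7)
    = 0.03868 × 0.9836 = 0.03804 m

S_s ≈ 38 mm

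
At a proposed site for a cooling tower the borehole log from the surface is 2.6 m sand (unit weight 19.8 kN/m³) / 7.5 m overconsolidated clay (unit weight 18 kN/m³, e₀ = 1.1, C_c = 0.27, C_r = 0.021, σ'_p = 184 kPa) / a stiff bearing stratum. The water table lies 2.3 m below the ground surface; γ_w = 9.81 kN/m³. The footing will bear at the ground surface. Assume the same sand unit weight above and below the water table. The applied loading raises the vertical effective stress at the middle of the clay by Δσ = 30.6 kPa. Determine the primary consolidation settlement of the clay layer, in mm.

Mid-depth of clay below the ground surface: z = 2.6 + 7.5/2 = 6.35 m.
Total vertical stress at mid-clay: σ_v = 19.8×2.6 + 18×3.75 = 118.98 kPa.
Pore pressure: u = 9.81×(6.35 − 2.3) = 39.73 kPa.
Initial effective stress: σ'_0 = σ_v − u = 118.98 − 39.73 = 79.25 kPa.
Final effective stress: σ'_f = 79.25 + 30.6 = 109.85 kPa.
σ'_f = 109.85 ≤ σ'_p = 184 kPa, so the clay remains overconsolidated and only the recompression index applies:
S_c = C_r·H/(1+e₀)·log₁₀(σ'_f/σ'_0) = 0.021×7.5/2.1×log₁₀(109.85/79.25)
    = 0.074999 × 0.1418 = 0.01063 m

S_c ≈ 10.6 mm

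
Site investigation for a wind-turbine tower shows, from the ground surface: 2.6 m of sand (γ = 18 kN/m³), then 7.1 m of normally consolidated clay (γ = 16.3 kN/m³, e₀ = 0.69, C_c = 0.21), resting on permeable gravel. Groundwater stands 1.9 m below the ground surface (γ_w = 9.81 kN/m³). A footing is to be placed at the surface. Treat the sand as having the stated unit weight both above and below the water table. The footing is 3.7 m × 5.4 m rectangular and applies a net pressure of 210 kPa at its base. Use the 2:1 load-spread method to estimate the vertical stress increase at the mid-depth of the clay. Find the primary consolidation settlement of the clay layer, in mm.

Mid-depth of clay below the ground surface: z = 2.6 + 7.1/2 = 6.15 m.
Total vertical stress at mid-clay: σ_v = 18×2.6 + 16.3×3.55 = 104.67 kPa.
Pore pressure: u = 9.81×(6.15 − 1.9) = 41.693 kPa.
Initial effective stress: σ'_0 = σ_v − u = 104.67 − 41.693 = 62.977 kPa.
Stress increase at mid-clay by the 2:1 spreading method:
Δσ = qBL/((B+z)(L+z)) = 210×3.7×5.4/((3.7+6.15)(5.4+6.15)) = 36.88 kPa
Final effective stress: σ'_f = σ'_0 + Δσ = 62.977 + 36.88 = 99.857 kPa.
Normally consolidated clay, so the full stress increment lies on the virgin compression line:
S_c = C_c·H/(1+e₀)·log₁₀(σ'_f/σ'_0) = 0.21×7.1/(1+0.69)×log₁₀(99.857/62.977)
    = 0.88225 × 0.2002 = 0.1766 m

S_c ≈ 177 mm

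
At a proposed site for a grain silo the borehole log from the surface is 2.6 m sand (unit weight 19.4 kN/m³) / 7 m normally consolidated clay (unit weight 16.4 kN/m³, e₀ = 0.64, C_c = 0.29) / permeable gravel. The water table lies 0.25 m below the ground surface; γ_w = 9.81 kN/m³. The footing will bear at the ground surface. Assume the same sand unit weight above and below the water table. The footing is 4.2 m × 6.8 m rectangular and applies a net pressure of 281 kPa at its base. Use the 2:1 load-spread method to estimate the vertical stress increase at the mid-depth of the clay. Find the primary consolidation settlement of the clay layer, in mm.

Mid-depth of clay below the ground surface: z = 2.6 + 7/2 = 6.1 m.
Total vertical stress at mid-clay: σ_v = 19.4×2.6 + 16.4×3.5 = 107.84 kPa.
Pore pressure: u = 9.81×(6.1 − 0.25) = 57.389 kPa.
Initial effective stress: σ'_0 = σ_v − u = 107.84 − 57.389 = 50.451 kPa.
Stress increase at mid-clay by the 2:1 spreading method:
Δσ = qBL/((B+z)(L+z)) = 281×4.2×6.8/((4.2+6.1)(6.8+6.1)) = 60.4 kPa
Final effective stress: σ'_f = σ'_0 + Δσ = 50.451 + 60.4 = 110.85 kPa.
Normally consolidated clay, so the full stress increment lies on the virgin compression line:
S_c = C_c·H/(1+e₀)·log₁₀(σ'_f/σ'_0) = 0.29×7/(1+0.64)×log₁₀(110.85/50.451)
    = 1.2378 × 0.34187 = 0.4232 m

S_c ≈ 423 mm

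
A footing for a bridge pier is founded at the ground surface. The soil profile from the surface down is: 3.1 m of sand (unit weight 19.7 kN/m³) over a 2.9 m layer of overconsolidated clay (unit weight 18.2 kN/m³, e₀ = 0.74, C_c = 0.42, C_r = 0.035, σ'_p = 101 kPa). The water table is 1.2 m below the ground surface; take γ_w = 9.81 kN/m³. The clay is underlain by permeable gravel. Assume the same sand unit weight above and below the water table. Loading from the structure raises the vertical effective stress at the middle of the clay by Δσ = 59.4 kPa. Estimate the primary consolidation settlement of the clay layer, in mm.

S_c ≈ 52.4 mm

Mid-depth of clay below the ground surface: z = 3.1 + 2.9/2 = 4.55 m.
Total vertical stress at mid-clay: σ_v = 19.7×3.1 + 18.2×1.45 = 87.46 kPa.
Pore pressure: u = 9.81×(4.55 − 1.2) = 32.864 kPa.
Initial effective stress: σ'_0 = σ_v − u = 87.46 − 32.864 = 54.596 kPa.
Final effective stress: σ'_f = 54.596 + 59.4 = 114 kPa.
σ'_f = 114 > σ'_p = 101 kPa, so the stress path crosses the preconsolidation pressure — recompression up to σ'_p, then virgin compression beyond:
S_c = H/(1+e₀)·[C_r·log₁₀(σ'_p/σ'_0) + C_c·log₁₀(σ'_f/σ'_p)]
    = 2.9/1.74 × [0.035×log₁₀(101/54.596) + 0.42×log₁₀(114/101)]
    = 1.6667 × [0.0093506 + 0.022085] = 0.05239 m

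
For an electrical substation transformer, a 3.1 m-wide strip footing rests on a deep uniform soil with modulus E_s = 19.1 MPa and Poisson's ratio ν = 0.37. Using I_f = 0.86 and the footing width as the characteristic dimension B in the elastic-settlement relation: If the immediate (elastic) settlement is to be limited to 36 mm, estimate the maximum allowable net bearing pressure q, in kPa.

E_s = 19.1 MPa = 19100 kPa.
S_e = q·B·(1−ν²)/E_s · I_f  ⇒  q = S_e·E_s / (B·(1−ν²)·I_f).
q = 0.036 × 19100 / (3.1 × 0.8631 × 0.86) = 298.8 kPa

q ≈ 299 kPa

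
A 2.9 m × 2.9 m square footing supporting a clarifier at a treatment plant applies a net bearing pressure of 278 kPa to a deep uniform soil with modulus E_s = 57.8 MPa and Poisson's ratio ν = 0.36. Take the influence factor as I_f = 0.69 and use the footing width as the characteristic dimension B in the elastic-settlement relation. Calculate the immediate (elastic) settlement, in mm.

Immediate (elastic) settlement: S_e = q·B·(1−ν²)/E_s · I_f.
E_s = 57.8 MPa = 57800 kPa.
S_e = 278 × 2.9 × (1 − 0.36²) / 57800 × 0.69
    = 278 × 2.9 × 0.8704 / 57800 × 0.69
    = 0.008377 m = 8.377 mm

S_e ≈ 8.38 mm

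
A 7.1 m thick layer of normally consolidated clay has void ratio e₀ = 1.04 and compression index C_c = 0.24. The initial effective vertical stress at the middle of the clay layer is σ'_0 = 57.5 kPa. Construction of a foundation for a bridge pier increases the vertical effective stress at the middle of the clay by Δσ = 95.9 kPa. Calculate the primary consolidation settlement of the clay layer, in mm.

S_c ≈ 356 mm

Final effective stress: σ'_f = σ'_0 + Δσ = 57.5 + 95.9 = 153.4 kPa.
Normally consolidated clay, so the full stress increment lies on the virgin compression line:
S_c = C_c·H/(1+e₀)·log₁₀(σ'_f/σ'_0) = 0.24×7.1/(1+1.04)×log₁₀(153.4/57.5)
    = 0.83529 × 0.42616 = 0.356 m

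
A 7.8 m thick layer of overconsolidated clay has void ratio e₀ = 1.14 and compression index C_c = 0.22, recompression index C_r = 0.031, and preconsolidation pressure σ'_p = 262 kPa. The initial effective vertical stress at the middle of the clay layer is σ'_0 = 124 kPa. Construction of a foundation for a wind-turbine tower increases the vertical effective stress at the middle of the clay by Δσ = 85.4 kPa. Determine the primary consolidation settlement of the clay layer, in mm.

Final effective stress: σ'_f = 124 + 85.4 = 209.4 kPa.
σ'_f = 209.4 ≤ σ'_p = 262 kPa, so the clay remains overconsolidated and only the recompression index applies:
S_c = C_r·H/(1+e₀)·log₁₀(σ'_f/σ'_0) = 0.031×7.8/2.14×log₁₀(209.4/124)
    = 0.11299 × 0.22755 = 0.02571 m

S_c ≈ 25.7 mm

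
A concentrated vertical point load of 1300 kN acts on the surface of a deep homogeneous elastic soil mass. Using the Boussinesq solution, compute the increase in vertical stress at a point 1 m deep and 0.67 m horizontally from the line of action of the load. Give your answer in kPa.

Boussinesq vertical stress below a point load on an elastic half-space:
Δσ_z = 3P/(2πz²) · [1 + (r/z)²]^(−5/2)
r/z = 0.67/1 = 0.67; [1+(r/z)²]^(−5/2) = 0.39573.
Δσ_z = 3×1300/(2π×1²) × 0.39573 = 620.7 × 0.39573 = 245.6 kPa

Δσ_z ≈ 246 kPa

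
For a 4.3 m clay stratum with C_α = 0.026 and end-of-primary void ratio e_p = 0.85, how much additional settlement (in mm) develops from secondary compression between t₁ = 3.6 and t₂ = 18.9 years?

Secondary compression: S_s = C_α·H/(1+e_p)·log₁₀(t₂/t₁)
S_s = 0.026×4.3/(1+0.85)×log₁₀(18.9/3.6)
    = 0.06043 × 0.7202 = 0.04352 m

S_s ≈ 43.5 mm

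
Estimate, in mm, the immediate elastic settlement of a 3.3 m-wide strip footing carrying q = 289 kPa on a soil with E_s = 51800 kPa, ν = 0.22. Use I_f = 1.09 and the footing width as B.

S_e ≈ 19.1 mm

Immediate (elastic) settlement: S_e = q·B·(1−ν²)/E_s · I_f.
S_e = 289 × 3.3 × (1 − 0.22²) / 51800 × 1.09
    = 289 × 3.3 × 0.9516 / 51800 × 1.09
    = 0.0191 m = 19.1 mm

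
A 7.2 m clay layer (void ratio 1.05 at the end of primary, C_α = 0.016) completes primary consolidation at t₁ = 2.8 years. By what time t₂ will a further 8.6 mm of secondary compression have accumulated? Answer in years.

t₂ ≈ 3.98 years

S_s = C_α·H/(1+e_p)·log₁₀(t₂/t₁) ⇒ log₁₀(t₂/t₁) = S_s·(1+e_p)/(C_α·H).
log₁₀(t₂/t₁) = 0.0086 × (1+1.05) / (0.016×7.2) = 0.153
t₂ = t₁ × 10^0.153 = 2.8 × 1.422 = 3.983 years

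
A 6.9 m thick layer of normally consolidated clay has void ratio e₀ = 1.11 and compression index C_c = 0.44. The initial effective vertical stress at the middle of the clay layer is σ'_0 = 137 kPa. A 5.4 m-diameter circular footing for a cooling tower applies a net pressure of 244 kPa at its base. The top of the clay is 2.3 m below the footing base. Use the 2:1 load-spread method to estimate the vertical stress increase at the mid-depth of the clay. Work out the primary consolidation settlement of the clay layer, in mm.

Mid-depth of clay below the footing base: z = 2.3 + 6.9/2 = 5.75 m.
Stress increase at mid-clay by the 2:1 spreading method:
Δσ ≈ qD²/(D+z)² = 244×5.4²/(5.4+5.75)² = 57.231 kPa
Final effective stress: σ'_f = σ'_0 + Δσ = 137 + 57.231 = 194.23 kPa.
Normally consolidated clay, so the full stress increment lies on the virgin compression line:
S_c = C_c·H/(1+e₀)·log₁₀(σ'_f/σ'_0) = 0.44×6.9/(1+1.11)×log₁₀(194.23/137)
    = 1.4389 × 0.1516 = 0.2181 m

S_c ≈ 218 mm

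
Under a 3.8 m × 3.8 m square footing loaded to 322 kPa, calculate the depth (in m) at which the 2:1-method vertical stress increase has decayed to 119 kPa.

z ≈ 2.45 m

2:1 spreading — at depth z the loaded area has grown by z in each plan dimension:
qB²/(B+z)² = Δσ_z ⇒ z = B(√(q/Δσ_z) − 1) = 3.8×(√(322/119) − 1) = 2.451 m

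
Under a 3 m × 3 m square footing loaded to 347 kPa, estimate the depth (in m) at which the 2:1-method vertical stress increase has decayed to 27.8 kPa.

2:1 spreading — at depth z the loaded area has grown by z in each plan dimension:
qB²/(B+z)² = Δσ_z ⇒ z = B(√(q/Δσ_z) − 1) = 3×(√(347/27.8) − 1) = 7.599 m

z ≈ 7.6 m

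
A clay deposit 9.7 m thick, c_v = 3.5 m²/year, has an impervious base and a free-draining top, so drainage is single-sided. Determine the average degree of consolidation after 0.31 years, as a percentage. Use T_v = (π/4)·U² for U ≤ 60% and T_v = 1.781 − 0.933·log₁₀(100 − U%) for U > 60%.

U ≈ 12.1 %

Drainage path length: H_d = H = 9.7 m (single drainage).
T_v = c_v·t/H_d² = 3.5×0.31/9.7² = 0.011532.
T_v = 0.011532 corresponds to the U ≤ 60% branch:
U = √(4T_v/π) = 0.1212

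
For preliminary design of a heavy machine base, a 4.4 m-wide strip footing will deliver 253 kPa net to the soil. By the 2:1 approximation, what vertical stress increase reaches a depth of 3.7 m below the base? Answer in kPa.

By the 2:1 method the load spreads at 1 horizontal : 2 vertical, so at depth z the loaded area has grown by z in each plan dimension:
Δσ = qB/(B+z) = 253×4.4/(4.4+3.7) = 137.43 kPa

Δσ_z ≈ 137 kPa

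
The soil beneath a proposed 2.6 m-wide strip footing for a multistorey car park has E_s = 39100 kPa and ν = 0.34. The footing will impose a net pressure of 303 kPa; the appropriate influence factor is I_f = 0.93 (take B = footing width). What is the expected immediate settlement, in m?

S_e ≈ 0.0166 m

Immediate (elastic) settlement: S_e = q·B·(1−ν²)/E_s · I_f.
S_e = 303 × 2.6 × (1 − 0.34²) / 39100 × 0.93
    = 303 × 2.6 × 0.8844 / 39100 × 0.93
    = 0.01657 m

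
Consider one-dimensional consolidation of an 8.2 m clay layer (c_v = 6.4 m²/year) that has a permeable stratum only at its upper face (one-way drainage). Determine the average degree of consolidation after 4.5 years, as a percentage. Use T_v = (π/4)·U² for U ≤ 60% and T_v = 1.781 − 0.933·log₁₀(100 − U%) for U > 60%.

Drainage path length: H_d = H = 8.2 m (single drainage).
T_v = c_v·t/H_d² = 6.4×4.5/8.2² = 0.42832.
T_v = 0.42832 corresponds to the U > 60% branch:
U = 1 − 10^((1.781 − T_v)/0.933)/100 = 0.7183

U ≈ 71.8 %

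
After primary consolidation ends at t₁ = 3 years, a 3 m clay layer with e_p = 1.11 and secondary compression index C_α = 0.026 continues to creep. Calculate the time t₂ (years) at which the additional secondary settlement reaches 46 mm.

t₂ ≈ 52.7 years

S_s = C_α·H/(1+e_p)·log₁₀(t₂/t₁) ⇒ log₁₀(t₂/t₁) = S_s·(1+e_p)/(C_α·H).
log₁₀(t₂/t₁) = 0.046 × (1+1.11) / (0.026×3) = 1.244
t₂ = t₁ × 10^1.244 = 3 × 17.55 = 52.66 years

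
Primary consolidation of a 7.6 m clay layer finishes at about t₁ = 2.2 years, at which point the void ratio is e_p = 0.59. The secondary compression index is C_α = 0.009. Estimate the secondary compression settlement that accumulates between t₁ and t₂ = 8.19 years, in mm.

Secondary compression: S_s = C_α·H/(1+e_p)·log₁₀(t₂/t₁)
S_s = 0.009×7.6/(1+0.59)×log₁₀(8.19/2.2)
    = 0.04302 × 0.5709 = 0.02456 m

S_s ≈ 24.6 mm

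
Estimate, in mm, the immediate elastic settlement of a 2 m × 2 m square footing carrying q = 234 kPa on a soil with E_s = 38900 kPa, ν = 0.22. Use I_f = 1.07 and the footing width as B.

S_e ≈ 12.2 mm

Immediate (elastic) settlement: S_e = q·B·(1−ν²)/E_s · I_f.
S_e = 234 × 2 × (1 − 0.22²) / 38900 × 1.07
    = 234 × 2 × 0.9516 / 38900 × 1.07
    = 0.01225 m = 12.25 mm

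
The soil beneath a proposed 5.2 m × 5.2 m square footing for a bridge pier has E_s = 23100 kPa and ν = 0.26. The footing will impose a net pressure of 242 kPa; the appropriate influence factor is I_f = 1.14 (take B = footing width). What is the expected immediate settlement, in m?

Immediate (elastic) settlement: S_e = q·B·(1−ν²)/E_s · I_f.
S_e = 242 × 5.2 × (1 − 0.26²) / 23100 × 1.14
    = 242 × 5.2 × 0.9324 / 23100 × 1.14
    = 0.0579 m

S_e ≈ 0.0579 m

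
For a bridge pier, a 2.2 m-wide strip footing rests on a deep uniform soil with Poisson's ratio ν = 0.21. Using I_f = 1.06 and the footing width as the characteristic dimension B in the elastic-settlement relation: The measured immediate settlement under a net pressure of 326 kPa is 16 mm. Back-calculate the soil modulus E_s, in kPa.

S_e = q·B·(1−ν²)/E_s · I_f  ⇒  E_s = q·B·(1−ν²)·I_f / S_e.
E_s = 326 × 2.2 × 0.9559 × 1.06 / 0.016 = 45420 kPa

E_s ≈ 45400 kPa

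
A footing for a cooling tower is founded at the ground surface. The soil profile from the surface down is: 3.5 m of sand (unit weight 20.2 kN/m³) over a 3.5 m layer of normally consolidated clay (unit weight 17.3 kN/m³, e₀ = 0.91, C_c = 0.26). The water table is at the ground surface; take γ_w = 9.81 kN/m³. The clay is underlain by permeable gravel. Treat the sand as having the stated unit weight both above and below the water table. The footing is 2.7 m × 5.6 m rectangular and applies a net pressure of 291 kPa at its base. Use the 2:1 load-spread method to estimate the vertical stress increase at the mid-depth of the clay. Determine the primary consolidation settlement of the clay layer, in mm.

S_c ≈ 147 mm

Mid-depth of clay below the ground surface: z = 3.5 + 3.5/2 = 5.25 m.
Total vertical stress at mid-clay: σ_v = 20.2×3.5 + 17.3×1.75 = 100.98 kPa.
Pore pressure: u = 9.81×(5.25 − 0) = 51.503 kPa.
Initial effective stress: σ'_0 = σ_v − u = 100.98 − 51.503 = 49.477 kPa.
Stress increase at mid-clay by the 2:1 spreading method:
Δσ = qBL/((B+z)(L+z)) = 291×2.7×5.6/((2.7+5.25)(5.6+5.25)) = 51.009 kPa
Final effective stress: σ'_f = σ'_0 + Δσ = 49.477 + 51.009 = 100.49 kPa.
Normally consolidated clay, so the full stress increment lies on the virgin compression line:
S_c = C_c·H/(1+e₀)·log₁₀(σ'_f/σ'_0) = 0.26×3.5/(1+0.91)×log₁₀(100.49/49.477)
    = 0.47644 × 0.30772 = 0.1466 m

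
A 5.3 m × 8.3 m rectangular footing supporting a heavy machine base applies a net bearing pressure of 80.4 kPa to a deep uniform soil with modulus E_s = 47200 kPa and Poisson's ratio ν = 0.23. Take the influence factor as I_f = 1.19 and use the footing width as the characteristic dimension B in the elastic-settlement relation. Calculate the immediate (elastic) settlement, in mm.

S_e ≈ 10.2 mm

Immediate (elastic) settlement: S_e = q·B·(1−ν²)/E_s · I_f.
S_e = 80.4 × 5.3 × (1 − 0.23²) / 47200 × 1.19
    = 80.4 × 5.3 × 0.9471 / 47200 × 1.19
    = 0.01017 m = 10.17 mm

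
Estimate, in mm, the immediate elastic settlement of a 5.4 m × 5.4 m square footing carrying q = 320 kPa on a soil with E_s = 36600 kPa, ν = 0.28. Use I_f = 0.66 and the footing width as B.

S_e ≈ 28.7 mm

Immediate (elastic) settlement: S_e = q·B·(1−ν²)/E_s · I_f.
S_e = 320 × 5.4 × (1 − 0.28²) / 36600 × 0.66
    = 320 × 5.4 × 0.9216 / 36600 × 0.66
    = 0.02872 m = 28.72 mm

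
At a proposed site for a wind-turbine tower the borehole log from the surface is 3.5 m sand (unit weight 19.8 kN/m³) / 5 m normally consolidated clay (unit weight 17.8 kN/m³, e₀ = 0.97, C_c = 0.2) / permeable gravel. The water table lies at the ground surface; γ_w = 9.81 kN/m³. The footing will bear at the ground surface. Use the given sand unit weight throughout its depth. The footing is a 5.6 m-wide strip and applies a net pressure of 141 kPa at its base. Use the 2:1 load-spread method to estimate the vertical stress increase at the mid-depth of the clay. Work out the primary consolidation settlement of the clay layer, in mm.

Mid-depth of clay below the ground surface: z = 3.5 + 5/2 = 6 m.
Total vertical stress at mid-clay: σ_v = 19.8×3.5 + 17.8×2.5 = 113.8 kPa.
Pore pressure: u = 9.81×(6 − 0) = 58.86 kPa.
Initial effective stress: σ'_0 = σ_v − u = 113.8 − 58.86 = 54.94 kPa.
Stress increase at mid-clay by the 2:1 spreading method:
Δσ = qB/(B+z) = 141×5.6/(5.6+6) = 68.069 kPa
Final effective stress: σ'_f = σ'_0 + Δσ = 54.94 + 68.069 = 123.01 kPa.
Normally consolidated clay, so the full stress increment lies on the virgin compression line:
S_c = C_c·H/(1+e₀)·log₁₀(σ'_f/σ'_0) = 0.2×5/(1+0.97)×log₁₀(123.01/54.94)
    = 0.50761 × 0.35005 = 0.1777 m

S_c ≈ 178 mm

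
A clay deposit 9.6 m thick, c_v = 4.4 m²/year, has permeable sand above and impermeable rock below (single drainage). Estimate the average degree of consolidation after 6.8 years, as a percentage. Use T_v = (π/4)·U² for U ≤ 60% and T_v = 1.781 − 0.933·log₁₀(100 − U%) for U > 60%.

U ≈ 63.6 %

Drainage path length: H_d = H = 9.6 m (single drainage).
T_v = c_v·t/H_d² = 4.4×6.8/9.6² = 0.32465.
T_v = 0.32465 corresponds to the U > 60% branch:
U = 1 − 10^((1.781 − T_v)/0.933)/100 = 0.6361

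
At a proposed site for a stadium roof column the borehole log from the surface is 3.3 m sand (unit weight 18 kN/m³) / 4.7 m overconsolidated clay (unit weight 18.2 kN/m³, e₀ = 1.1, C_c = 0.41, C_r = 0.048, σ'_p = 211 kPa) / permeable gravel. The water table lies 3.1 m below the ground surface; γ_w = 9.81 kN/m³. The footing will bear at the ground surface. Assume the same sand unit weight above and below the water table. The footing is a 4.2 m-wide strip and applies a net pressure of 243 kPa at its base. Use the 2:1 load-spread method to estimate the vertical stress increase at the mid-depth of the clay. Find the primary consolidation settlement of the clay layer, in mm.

Mid-depth of clay below the ground surface: z = 3.3 + 4.7/2 = 5.65 m.
Total vertical stress at mid-clay: σ_v = 18×3.3 + 18.2×2.35 = 102.17 kPa.
Pore pressure: u = 9.81×(5.65 − 3.1) = 25.015 kPa.
Initial effective stress: σ'_0 = σ_v − u = 102.17 − 25.015 = 77.155 kPa.
Stress increase at mid-clay by the 2:1 spreading method:
Δσ = qB/(B+z) = 243×4.2/(4.2+5.65) = 103.61 kPa
Final effective stress: σ'_f = 77.155 + 103.61 = 180.76 kPa.
σ'_f = 180.76 ≤ σ'_p = 211 kPa, so the clay remains overconsolidated and only the recompression index applies:
S_c = C_r·H/(1+e₀)·log₁₀(σ'_f/σ'_0) = 0.048×4.7/2.1×log₁₀(180.76/77.155)
    = 0.10743 × 0.36974 = 0.03972 m

S_c ≈ 39.7 mm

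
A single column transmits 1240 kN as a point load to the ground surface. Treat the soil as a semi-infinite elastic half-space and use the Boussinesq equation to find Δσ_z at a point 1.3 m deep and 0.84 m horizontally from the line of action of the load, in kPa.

Boussinesq vertical stress below a point load on an elastic half-space:
Δσ_z = 3P/(2πz²) · [1 + (r/z)²]^(−5/2)
r/z = 0.84/1.3 = 0.64615; [1+(r/z)²]^(−5/2) = 0.418.
Δσ_z = 3×1240/(2π×1.3²) × 0.418 = 350.33 × 0.418 = 146.4 kPa

Δσ_z ≈ 146 kPa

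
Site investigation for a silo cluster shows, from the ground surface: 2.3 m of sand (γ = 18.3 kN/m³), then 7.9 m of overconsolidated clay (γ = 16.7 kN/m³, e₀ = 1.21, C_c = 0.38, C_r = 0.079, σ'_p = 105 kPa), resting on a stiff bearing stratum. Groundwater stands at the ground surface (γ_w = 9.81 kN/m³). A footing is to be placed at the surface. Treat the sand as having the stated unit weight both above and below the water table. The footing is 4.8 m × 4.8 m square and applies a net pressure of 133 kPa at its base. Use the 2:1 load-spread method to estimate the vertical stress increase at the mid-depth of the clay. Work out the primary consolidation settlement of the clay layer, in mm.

Mid-depth of clay below the ground surface: z = 2.3 + 7.9/2 = 6.25 m.
Total vertical stress at mid-clay: σ_v = 18.3×2.3 + 16.7×3.95 = 108.06 kPa.
Pore pressure: u = 9.81×(6.25 − 0) = 61.312 kPa.
Initial effective stress: σ'_0 = σ_v − u = 108.06 − 61.312 = 46.748 kPa.
Stress increase at mid-clay by the 2:1 spreading method:
Δσ = qBL/((B+z)(L+z)) = 133×4.8×4.8/((4.8+6.25)(4.8+6.25)) = 25.096 kPa
Final effective stress: σ'_f = 46.748 + 25.096 = 71.844 kPa.
σ'_f = 71.844 ≤ σ'_p = 105 kPa, so the clay remains overconsolidated and only the recompression index applies:
S_c = C_r·H/(1+e₀)·log₁₀(σ'_f/σ'_0) = 0.079×7.9/2.21×log₁₀(71.844/46.748)
    = 0.2824 × 0.18663 = 0.0527 m

S_c ≈ 52.7 mm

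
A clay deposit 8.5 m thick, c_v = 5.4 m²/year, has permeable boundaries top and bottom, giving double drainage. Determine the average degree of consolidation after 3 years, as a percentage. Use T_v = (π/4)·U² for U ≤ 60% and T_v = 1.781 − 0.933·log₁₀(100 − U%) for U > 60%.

U ≈ 91.1 %

Drainage path length: H_d = H/2 = 4.25 m (double drainage).
T_v = c_v·t/H_d² = 5.4×3/4.25² = 0.89689.
T_v = 0.89689 corresponds to the U > 60% branch:
U = 1 − 10^((1.781 − T_v)/0.933)/100 = 0.9114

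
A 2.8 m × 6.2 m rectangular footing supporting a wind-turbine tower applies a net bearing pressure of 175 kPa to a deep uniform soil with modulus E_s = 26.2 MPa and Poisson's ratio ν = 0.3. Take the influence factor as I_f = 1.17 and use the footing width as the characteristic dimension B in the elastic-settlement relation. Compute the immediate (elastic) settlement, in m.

Immediate (elastic) settlement: S_e = q·B·(1−ν²)/E_s · I_f.
E_s = 26.2 MPa = 26200 kPa.
S_e = 175 × 2.8 × (1 − 0.3²) / 26200 × 1.17
    = 175 × 2.8 × 0.91 / 26200 × 1.17
    = 0.01991 m

S_e ≈ 0.0199 m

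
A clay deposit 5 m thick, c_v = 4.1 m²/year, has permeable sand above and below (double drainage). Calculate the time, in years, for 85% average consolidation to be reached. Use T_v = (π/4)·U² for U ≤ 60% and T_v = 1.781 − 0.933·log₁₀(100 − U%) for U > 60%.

Drainage path length: H_d = H/2 = 2.5 m (double drainage).
U > 60%: T_v = 1.781 − 0.933·log₁₀(100 − 85) = 0.68371.
t = T_v·H_d²/c_v = 0.68371×2.5²/4.1 = 1.042 years.

t ≈ 1.04 years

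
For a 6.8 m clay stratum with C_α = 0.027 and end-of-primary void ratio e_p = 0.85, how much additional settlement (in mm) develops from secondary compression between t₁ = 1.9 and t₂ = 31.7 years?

Secondary compression: S_s = C_α·H/(1+e_p)·log₁₀(t₂/t₁)
S_s = 0.027×6.8/(1+0.85)×log₁₀(31.7/1.9)
    = 0.09924 × 1.222 = 0.1213 m

S_s ≈ 121 mm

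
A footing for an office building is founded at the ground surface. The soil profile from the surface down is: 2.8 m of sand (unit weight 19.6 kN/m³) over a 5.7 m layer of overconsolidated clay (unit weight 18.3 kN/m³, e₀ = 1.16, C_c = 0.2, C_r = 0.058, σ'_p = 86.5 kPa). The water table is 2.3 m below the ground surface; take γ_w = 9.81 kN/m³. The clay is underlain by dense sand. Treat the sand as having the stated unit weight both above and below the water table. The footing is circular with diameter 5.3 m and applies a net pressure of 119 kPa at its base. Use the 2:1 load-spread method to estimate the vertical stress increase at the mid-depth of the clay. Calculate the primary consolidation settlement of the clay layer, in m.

Mid-depth of clay below the ground surface: z = 2.8 + 5.7/2 = 5.65 m.
Total vertical stress at mid-clay: σ_v = 19.6×2.8 + 18.3×2.85 = 107.03 kPa.
Pore pressure: u = 9.81×(5.65 − 2.3) = 32.864 kPa.
Initial effective stress: σ'_0 = σ_v − u = 107.03 − 32.864 = 74.166 kPa.
Stress increase at mid-clay by the 2:1 spreading method:
Δσ ≈ qD²/(D+z)² = 119×5.3²/(5.3+5.65)² = 27.879 kPa
Final effective stress: σ'_f = 74.166 + 27.879 = 102.05 kPa.
σ'_f = 102.05 > σ'_p = 86.5 kPa, so the stress path crosses the preconsolidation pressure — recompression up to σ'_p, then virgin compression beyond:
S_c = H/(1+e₀)·[C_r·log₁₀(σ'_p/σ'_0) + C_c·log₁₀(σ'_f/σ'_p)]
    = 5.7/2.16 × [0.058×log₁₀(86.5/74.166) + 0.2×log₁₀(102.05/86.5)]
    = 2.6389 × [0.0038751 + 0.014359] = 0.04812 m

S_c ≈ 0.0481 m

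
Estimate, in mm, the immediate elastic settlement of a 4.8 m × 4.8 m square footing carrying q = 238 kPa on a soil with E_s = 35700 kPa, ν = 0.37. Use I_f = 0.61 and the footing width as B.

S_e ≈ 16.8 mm

Immediate (elastic) settlement: S_e = q·B·(1−ν²)/E_s · I_f.
S_e = 238 × 4.8 × (1 − 0.37²) / 35700 × 0.61
    = 238 × 4.8 × 0.8631 / 35700 × 0.61
    = 0.01685 m = 16.85 mm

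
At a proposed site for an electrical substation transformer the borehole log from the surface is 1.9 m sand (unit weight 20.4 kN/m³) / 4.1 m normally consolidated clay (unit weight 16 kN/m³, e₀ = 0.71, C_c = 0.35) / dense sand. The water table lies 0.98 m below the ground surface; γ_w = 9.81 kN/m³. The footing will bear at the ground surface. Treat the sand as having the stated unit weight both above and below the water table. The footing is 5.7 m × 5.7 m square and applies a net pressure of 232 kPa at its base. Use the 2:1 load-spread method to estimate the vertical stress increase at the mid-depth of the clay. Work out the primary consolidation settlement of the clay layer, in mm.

S_c ≈ 389 mm

Mid-depth of clay below the ground surface: z = 1.9 + 4.1/2 = 3.95 m.
Total vertical stress at mid-clay: σ_v = 20.4×1.9 + 16×2.05 = 71.56 kPa.
Pore pressure: u = 9.81×(3.95 − 0.98) = 29.136 kPa.
Initial effective stress: σ'_0 = σ_v − u = 71.56 − 29.136 = 42.424 kPa.
Stress increase at mid-clay by the 2:1 spreading method:
Δσ = qBL/((B+z)(L+z)) = 232×5.7×5.7/((5.7+3.95)(5.7+3.95)) = 80.944 kPa
Final effective stress: σ'_f = σ'_0 + Δσ = 42.424 + 80.944 = 123.37 kPa.
Normally consolidated clay, so the full stress increment lies on the virgin compression line:
S_c = C_c·H/(1+e₀)·log₁₀(σ'_f/σ'_0) = 0.35×4.1/(1+0.71)×log₁₀(123.37/42.424)
    = 0.83918 × 0.4636 = 0.389 m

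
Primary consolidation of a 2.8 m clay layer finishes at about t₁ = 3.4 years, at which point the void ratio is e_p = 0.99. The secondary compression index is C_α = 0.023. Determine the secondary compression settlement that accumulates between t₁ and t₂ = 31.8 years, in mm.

S_s ≈ 31.4 mm

Secondary compression: S_s = C_α·H/(1+e_p)·log₁₀(t₂/t₁)
S_s = 0.023×2.8/(1+0.99)×log₁₀(31.8/3.4)
    = 0.03236 × 0.9709 = 0.03142 m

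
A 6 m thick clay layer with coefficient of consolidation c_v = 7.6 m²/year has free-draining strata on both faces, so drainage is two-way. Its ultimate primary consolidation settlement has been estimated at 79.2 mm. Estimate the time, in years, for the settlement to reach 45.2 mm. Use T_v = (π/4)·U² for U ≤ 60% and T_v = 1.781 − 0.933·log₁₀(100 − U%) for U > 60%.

Drainage path length: H_d = H/2 = 3 m (double drainage).
U = S(t)/S_ult = 45.2/79.2 = 0.5707.
U ≤ 60%: T_v = (π/4)·U² = (π/4)×0.57071² = 0.25581.
t = T_v·H_d²/c_v = 0.25581×3²/7.6 = 0.3029 years.

t ≈ 0.303 years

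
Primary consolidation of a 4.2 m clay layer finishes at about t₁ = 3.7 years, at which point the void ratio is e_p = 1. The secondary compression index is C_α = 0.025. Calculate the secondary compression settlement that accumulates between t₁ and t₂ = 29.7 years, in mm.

S_s ≈ 47.5 mm

Secondary compression: S_s = C_α·H/(1+e_p)·log₁₀(t₂/t₁)
S_s = 0.025×4.2/(1+1)×log₁₀(29.7/3.7)
    = 0.0525 × 0.9046 = 0.04749 m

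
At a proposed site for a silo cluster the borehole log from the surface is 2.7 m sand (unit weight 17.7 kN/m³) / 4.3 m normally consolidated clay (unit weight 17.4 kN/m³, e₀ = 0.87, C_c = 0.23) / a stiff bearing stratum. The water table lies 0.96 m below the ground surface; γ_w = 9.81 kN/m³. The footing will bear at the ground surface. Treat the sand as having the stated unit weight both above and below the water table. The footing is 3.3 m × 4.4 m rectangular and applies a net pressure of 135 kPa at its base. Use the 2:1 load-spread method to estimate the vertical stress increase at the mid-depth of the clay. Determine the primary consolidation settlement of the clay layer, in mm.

Mid-depth of clay below the ground surface: z = 2.7 + 4.3/2 = 4.85 m.
Total vertical stress at mid-clay: σ_v = 17.7×2.7 + 17.4×2.15 = 85.2 kPa.
Pore pressure: u = 9.81×(4.85 − 0.96) = 38.161 kPa.
Initial effective stress: σ'_0 = σ_v − u = 85.2 − 38.161 = 47.039 kPa.
Stress increase at mid-clay by the 2:1 spreading method:
Δσ = qBL/((B+z)(L+z)) = 135×3.3×4.4/((3.3+4.85)(4.4+4.85)) = 26.002 kPa
Final effective stress: σ'_f = σ'_0 + Δσ = 47.039 + 26.002 = 73.041 kPa.
Normally consolidated clay, so the full stress increment lies on the virgin compression line:
S_c = C_c·H/(1+e₀)·log₁₀(σ'_f/σ'_0) = 0.23×4.3/(1+0.87)×log₁₀(73.041/47.039)
    = 0.52888 × 0.19111 = 0.1011 m

S_c ≈ 101 mm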